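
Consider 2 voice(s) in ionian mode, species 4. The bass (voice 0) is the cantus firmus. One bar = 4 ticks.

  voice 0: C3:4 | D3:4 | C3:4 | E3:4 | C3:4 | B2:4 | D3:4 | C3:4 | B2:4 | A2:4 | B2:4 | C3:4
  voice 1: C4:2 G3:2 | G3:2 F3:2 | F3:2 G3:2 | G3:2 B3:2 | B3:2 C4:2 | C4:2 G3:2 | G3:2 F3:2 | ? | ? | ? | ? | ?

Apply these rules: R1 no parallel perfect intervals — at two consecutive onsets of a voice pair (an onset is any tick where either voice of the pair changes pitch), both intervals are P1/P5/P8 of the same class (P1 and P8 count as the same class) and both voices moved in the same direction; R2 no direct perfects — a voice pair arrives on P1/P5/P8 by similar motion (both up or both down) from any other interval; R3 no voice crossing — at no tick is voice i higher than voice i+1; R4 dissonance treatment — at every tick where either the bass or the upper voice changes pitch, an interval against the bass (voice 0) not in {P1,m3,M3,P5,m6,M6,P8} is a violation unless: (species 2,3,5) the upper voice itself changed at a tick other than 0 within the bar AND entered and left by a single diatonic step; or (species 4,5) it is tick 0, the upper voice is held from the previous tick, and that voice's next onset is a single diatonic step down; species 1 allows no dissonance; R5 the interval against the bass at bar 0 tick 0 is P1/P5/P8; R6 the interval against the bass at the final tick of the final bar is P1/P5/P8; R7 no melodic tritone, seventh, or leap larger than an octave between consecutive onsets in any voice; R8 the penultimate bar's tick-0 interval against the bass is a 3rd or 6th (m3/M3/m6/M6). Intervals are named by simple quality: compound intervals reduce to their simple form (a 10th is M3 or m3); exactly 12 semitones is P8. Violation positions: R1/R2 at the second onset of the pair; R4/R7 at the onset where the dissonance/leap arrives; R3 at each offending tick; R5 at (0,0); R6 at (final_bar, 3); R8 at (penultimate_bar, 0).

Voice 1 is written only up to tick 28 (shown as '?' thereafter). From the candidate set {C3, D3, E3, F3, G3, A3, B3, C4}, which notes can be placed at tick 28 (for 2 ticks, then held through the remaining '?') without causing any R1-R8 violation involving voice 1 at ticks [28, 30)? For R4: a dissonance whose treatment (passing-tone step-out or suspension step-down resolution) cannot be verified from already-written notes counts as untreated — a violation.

C3: violates R2
D3: violates R4
E3: legal
F3: violates R4
G3: legal
A3: legal
B3: violates R4,R7
C4: legal

{A3, C4, E3, G3}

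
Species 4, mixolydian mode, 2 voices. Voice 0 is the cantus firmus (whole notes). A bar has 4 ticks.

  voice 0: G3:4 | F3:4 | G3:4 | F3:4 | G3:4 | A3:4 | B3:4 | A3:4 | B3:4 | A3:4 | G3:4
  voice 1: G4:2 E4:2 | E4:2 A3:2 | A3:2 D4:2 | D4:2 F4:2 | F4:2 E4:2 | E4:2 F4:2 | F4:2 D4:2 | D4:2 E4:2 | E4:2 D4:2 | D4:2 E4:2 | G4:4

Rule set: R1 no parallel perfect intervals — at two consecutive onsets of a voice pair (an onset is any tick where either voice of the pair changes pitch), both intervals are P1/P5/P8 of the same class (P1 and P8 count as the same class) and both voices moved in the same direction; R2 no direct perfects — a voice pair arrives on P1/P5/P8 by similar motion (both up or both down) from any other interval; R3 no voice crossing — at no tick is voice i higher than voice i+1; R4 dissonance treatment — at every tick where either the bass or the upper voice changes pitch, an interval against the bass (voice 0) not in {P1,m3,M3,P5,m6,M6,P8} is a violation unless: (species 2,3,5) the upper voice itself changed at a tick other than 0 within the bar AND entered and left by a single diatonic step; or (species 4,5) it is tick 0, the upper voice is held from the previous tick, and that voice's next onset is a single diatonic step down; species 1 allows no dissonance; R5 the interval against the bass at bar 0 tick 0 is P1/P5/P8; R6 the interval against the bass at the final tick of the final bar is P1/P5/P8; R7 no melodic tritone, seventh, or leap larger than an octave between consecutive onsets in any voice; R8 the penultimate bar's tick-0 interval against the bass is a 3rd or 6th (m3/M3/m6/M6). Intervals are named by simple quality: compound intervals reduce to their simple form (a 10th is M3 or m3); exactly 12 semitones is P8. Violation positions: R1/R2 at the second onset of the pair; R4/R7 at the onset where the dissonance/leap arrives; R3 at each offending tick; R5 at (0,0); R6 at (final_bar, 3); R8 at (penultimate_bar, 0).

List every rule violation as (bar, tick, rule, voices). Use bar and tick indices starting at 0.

(1, 0, R4, (0, 1))
(2, 0, R4, (0, 1))
(6, 0, R4, (0, 1))
(7, 0, R4, (0, 1))
(9, 0, R4, (0, 1))
(9, 0, R8, (0, 1))

bar 0: v0=G3 v1=G4 downbeat P8
bar 1: v0=F3 v1=E4 downbeat M7
bar 2: v0=G3 v1=A3 downbeat M2
bar 3: v0=F3 v1=D4 downbeat M6
bar 4: v0=G3 v1=F4 downbeat m7
bar 5: v0=A3 v1=E4 downbeat P5
bar 6: v0=B3 v1=F4 downbeat TT
bar 7: v0=A3 v1=D4 downbeat P4
bar 8: v0=B3 v1=E4 downbeat P4
bar 9: v0=A3 v1=D4 downbeat P4
bar 10: v0=G3 v1=G4 downbeat P8
  -> R4 @ bar 1 tick 0 v(0, 1): F3/E4 M7 untreated
  -> R4 @ bar 2 tick 0 v(0, 1): G3/A3 M2 untreated
  -> R4 @ bar 6 tick 0 v(0, 1): B3/F4 TT untreated
  -> R4 @ bar 7 tick 0 v(0, 1): A3/D4 P4 untreated
  -> R4 @ bar 9 tick 0 v(0, 1): A3/D4 P4 untreated
  -> R8 @ bar 9 tick 0 v(0, 1): penult P4 not 3rd/6th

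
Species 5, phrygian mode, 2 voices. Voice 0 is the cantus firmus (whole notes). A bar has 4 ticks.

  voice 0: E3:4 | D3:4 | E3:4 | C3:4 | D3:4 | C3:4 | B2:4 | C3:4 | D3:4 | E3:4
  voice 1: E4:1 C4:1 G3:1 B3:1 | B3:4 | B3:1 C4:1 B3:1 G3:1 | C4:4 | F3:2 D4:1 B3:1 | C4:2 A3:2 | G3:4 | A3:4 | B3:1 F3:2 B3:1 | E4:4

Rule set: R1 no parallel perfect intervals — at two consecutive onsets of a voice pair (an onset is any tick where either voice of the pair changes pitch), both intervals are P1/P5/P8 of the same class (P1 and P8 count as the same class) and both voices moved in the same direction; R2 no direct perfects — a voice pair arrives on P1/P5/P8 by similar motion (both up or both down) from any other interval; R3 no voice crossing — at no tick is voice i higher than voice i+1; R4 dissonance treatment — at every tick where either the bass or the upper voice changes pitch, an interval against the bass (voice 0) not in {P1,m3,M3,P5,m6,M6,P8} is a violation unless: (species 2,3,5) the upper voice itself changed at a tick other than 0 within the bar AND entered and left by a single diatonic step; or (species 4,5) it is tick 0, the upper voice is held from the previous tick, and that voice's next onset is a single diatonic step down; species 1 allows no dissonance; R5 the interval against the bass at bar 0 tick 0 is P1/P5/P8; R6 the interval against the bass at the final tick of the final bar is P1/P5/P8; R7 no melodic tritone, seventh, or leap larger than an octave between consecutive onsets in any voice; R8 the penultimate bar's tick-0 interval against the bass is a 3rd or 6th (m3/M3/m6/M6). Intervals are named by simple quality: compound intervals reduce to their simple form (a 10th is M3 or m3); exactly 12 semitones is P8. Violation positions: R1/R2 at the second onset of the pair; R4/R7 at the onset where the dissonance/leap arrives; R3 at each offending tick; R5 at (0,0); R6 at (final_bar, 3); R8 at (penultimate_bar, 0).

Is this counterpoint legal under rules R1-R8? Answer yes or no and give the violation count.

No (3 violations)

bar 0: v0=E3 v1=E4 (P8)
bar 1: v0=D3 v1=B3 (M6)
bar 2: v0=E3 v1=B3 (P5)
bar 3: v0=C3 v1=C4 (P8)
bar 4: v0=D3 v1=F3 (m3)
bar 5: v0=C3 v1=C4 (P8)
bar 6: v0=B2 v1=G3 (m6)
bar 7: v0=C3 v1=A3 (M6)
bar 8: v0=D3 v1=B3 (M6)
bar 9: v0=E3 v1=E4 (P8)
  R7 @ bar8.1: B3->F3 leap 6st
  R7 @ bar8.3: F3->B3 leap 6st
  R2 @ bar9.0: D3/B3 M6 -> E3/E4 P8 similar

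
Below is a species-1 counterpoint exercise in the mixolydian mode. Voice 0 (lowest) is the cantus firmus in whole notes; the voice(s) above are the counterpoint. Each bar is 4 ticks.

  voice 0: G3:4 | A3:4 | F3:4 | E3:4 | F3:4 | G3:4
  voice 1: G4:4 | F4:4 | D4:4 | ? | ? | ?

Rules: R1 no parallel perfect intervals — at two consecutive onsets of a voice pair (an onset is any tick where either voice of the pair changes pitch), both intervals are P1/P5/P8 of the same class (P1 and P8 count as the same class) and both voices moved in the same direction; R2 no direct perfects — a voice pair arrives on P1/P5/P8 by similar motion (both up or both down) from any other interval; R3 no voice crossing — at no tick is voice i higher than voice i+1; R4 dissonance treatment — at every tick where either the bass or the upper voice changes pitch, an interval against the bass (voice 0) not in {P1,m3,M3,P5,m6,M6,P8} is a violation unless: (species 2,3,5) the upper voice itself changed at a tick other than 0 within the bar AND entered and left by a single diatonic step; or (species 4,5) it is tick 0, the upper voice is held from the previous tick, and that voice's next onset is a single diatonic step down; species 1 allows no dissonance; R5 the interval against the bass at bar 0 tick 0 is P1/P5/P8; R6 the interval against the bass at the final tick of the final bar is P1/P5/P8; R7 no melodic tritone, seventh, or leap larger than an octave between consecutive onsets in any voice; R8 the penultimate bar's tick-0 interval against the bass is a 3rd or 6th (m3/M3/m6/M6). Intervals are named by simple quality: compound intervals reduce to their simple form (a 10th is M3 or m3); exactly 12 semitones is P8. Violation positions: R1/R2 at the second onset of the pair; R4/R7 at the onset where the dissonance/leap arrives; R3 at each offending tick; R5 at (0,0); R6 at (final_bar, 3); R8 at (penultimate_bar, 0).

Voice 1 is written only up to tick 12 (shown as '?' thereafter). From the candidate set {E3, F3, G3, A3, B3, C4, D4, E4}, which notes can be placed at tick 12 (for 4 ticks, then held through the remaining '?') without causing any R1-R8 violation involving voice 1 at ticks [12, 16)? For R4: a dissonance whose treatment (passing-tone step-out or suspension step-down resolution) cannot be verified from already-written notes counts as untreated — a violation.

E3: violates R2,R7
F3: violates R4
G3: legal
A3: violates R4
B3: violates R2
C4: legal
D4: violates R4
E4: legal

{C4, E4, G3}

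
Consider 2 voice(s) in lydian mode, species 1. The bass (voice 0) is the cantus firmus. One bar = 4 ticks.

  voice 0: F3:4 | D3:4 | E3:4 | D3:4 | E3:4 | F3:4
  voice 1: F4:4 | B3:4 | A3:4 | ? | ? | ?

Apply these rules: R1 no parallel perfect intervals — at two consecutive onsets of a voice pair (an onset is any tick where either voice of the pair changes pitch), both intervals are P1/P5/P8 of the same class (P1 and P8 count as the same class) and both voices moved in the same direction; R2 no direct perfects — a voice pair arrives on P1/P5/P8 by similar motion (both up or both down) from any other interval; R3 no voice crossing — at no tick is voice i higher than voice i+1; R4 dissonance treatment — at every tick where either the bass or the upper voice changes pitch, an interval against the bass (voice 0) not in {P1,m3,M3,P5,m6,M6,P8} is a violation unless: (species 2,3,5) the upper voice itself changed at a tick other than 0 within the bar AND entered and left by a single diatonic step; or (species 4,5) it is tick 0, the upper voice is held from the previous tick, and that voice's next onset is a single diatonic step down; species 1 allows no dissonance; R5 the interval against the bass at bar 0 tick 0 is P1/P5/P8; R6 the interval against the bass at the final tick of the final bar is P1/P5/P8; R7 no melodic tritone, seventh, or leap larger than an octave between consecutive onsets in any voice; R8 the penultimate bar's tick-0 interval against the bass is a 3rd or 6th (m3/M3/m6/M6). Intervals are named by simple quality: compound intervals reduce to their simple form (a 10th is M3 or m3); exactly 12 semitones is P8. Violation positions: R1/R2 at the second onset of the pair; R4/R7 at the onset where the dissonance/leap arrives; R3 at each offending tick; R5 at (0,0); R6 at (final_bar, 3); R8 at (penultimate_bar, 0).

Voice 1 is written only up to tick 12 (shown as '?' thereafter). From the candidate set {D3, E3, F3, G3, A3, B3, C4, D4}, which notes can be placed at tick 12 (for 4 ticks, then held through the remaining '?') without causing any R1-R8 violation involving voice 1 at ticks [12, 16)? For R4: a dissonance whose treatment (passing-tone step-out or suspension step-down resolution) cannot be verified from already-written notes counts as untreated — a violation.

D3: violates R2
E3: violates R4
F3: legal
G3: violates R4
A3: legal
B3: legal
C4: violates R4
D4: legal

{A3, B3, D4, F3}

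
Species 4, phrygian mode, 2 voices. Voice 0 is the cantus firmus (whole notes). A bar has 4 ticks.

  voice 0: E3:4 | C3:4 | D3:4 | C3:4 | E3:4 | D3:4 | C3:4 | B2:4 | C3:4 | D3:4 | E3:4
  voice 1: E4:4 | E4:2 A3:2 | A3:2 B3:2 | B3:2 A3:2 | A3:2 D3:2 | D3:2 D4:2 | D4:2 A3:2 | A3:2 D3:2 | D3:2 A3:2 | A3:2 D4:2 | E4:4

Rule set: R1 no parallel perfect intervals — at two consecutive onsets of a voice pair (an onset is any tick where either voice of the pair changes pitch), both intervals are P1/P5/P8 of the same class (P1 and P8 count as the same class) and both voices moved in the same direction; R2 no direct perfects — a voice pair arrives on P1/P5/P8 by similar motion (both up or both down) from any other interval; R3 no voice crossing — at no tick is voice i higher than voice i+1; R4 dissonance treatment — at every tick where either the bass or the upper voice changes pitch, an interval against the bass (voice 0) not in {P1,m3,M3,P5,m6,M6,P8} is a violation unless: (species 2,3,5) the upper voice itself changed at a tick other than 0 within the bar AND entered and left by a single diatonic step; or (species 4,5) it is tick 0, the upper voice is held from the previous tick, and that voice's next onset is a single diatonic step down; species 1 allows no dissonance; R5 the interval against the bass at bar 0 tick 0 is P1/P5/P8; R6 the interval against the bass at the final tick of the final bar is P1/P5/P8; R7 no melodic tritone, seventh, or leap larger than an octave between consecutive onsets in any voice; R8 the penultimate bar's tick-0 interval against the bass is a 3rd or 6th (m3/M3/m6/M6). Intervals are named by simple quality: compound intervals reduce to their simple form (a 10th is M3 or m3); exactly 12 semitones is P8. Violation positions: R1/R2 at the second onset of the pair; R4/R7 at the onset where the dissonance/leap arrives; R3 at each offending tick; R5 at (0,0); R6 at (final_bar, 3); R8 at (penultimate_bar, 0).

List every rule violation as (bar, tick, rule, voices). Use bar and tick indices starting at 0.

bar 0: v0=E3 v1=E4 downbeat P8
bar 1: v0=C3 v1=E4 downbeat M3
bar 2: v0=D3 v1=A3 downbeat P5
bar 3: v0=C3 v1=B3 downbeat M7
bar 4: v0=E3 v1=A3 downbeat P4
bar 5: v0=D3 v1=D3 downbeat P1
bar 6: v0=C3 v1=D4 downbeat M2
bar 7: v0=B2 v1=A3 downbeat m7
bar 8: v0=C3 v1=D3 downbeat M2
bar 9: v0=D3 v1=A3 downbeat P5
bar 10: v0=E3 v1=E4 downbeat P8
  -> R4 @ bar 4 tick 0 v(0, 1): E3/A3 P4 untreated
  -> R3 @ bar 4 tick 2 v(0, 1): E3 above D3
  -> R4 @ bar 4 tick 2 v(0, 1): E3/D3 M2 untreated
  -> R3 @ bar 4 tick 3 v(0, 1): E3 above D3
  -> R4 @ bar 6 tick 0 v(0, 1): C3/D4 M2 untreated
  -> R4 @ bar 7 tick 0 v(0, 1): B2/A3 m7 untreated
  -> R4 @ bar 8 tick 0 v(0, 1): C3/D3 M2 untreated
  -> R8 @ bar 9 tick 0 v(0, 1): penult P5 not 3rd/6th
  -> R1 @ bar 10 tick 0 v(0, 1): D3/D4 P8 -> E3/E4 P8 similar

(4, 0, R4, (0, 1))
(4, 2, R3, (0, 1))
(4, 2, R4, (0, 1))
(4, 3, R3, (0, 1))
(6, 0, R4, (0, 1))
(7, 0, R4, (0, 1))
(8, 0, R4, (0, 1))
(9, 0, R8, (0, 1))
(10, 0, R1, (0, 1))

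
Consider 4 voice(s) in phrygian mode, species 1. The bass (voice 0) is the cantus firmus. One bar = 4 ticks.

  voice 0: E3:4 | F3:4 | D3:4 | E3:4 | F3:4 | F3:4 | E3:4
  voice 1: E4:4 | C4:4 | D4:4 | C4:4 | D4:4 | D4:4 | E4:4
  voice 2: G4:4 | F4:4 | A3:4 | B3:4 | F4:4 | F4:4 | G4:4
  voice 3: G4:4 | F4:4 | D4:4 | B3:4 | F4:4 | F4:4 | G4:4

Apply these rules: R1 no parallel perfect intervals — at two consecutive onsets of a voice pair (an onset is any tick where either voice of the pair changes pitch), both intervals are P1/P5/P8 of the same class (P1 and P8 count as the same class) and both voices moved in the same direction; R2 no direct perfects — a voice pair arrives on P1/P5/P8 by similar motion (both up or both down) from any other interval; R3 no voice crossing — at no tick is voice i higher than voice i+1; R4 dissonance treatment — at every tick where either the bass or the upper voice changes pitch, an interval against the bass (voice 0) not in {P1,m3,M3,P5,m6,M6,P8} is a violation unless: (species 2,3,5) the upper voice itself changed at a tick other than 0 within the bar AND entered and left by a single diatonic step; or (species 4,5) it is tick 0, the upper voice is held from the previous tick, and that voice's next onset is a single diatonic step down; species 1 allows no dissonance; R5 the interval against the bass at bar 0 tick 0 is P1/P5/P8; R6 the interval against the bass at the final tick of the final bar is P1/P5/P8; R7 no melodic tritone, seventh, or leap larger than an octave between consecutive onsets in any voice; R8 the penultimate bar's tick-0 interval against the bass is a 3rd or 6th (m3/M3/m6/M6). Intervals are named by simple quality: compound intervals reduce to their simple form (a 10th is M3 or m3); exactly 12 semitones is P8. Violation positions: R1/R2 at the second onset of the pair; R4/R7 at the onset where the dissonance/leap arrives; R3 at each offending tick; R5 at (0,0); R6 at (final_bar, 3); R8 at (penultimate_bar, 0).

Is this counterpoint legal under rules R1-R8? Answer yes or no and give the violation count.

No (24 violations)

bar 0: v0=E3 v1=E4 v2=G4 v3=G4 (m3)
bar 1: v0=F3 v1=C4 v2=F4 v3=F4 (P8)
bar 2: v0=D3 v1=D4 v2=A3 v3=D4 (P8)
bar 3: v0=E3 v1=C4 v2=B3 v3=B3 (P5)
bar 4: v0=F3 v1=D4 v2=F4 v3=F4 (P8)
bar 5: v0=F3 v1=D4 v2=F4 v3=F4 (P8)
bar 6: v0=E3 v1=E4 v2=G4 v3=G4 (m3)
  R5 @ bar0.0: opens on m3
  R5 @ bar0.0: opens on m3
  R1 @ bar1.0: G4/G4 P1 -> F4/F4 P1 similar
  R1 @ bar2.0: F3/F4 P8 -> D3/D4 P8 similar
  R2 @ bar2.0: F3/F4 P8 -> D3/A3 P5 similar
  R3 @ bar2.0: D4 above A3
  R3 @ bar2.1: D4 above A3
  R3 @ bar2.2: D4 above A3
  R3 @ bar2.3: D4 above A3
  R1 @ bar3.0: D3/A3 P5 -> E3/B3 P5 similar
  R3 @ bar3.0: C4 above B3
  R3 @ bar3.1: C4 above B3
  R3 @ bar3.2: C4 above B3
  R3 @ bar3.3: C4 above B3
  R1 @ bar4.0: B3/B3 P1 -> F4/F4 P1 similar
  R2 @ bar4.0: E3/B3 P5 -> F3/F4 P8 similar
  R2 @ bar4.0: E3/B3 P5 -> F3/F4 P8 similar
  R7 @ bar4.0: B3->F4 leap 6st
  R7 @ bar4.0: B3->F4 leap 6st
  R8 @ bar5.0: penult P8 not 3rd/6th
  R8 @ bar5.0: penult P8 not 3rd/6th
  R1 @ bar6.0: F4/F4 P1 -> G4/G4 P1 similar
  R6 @ bar6.3: closes on m3
  R6 @ bar6.3: closes on m3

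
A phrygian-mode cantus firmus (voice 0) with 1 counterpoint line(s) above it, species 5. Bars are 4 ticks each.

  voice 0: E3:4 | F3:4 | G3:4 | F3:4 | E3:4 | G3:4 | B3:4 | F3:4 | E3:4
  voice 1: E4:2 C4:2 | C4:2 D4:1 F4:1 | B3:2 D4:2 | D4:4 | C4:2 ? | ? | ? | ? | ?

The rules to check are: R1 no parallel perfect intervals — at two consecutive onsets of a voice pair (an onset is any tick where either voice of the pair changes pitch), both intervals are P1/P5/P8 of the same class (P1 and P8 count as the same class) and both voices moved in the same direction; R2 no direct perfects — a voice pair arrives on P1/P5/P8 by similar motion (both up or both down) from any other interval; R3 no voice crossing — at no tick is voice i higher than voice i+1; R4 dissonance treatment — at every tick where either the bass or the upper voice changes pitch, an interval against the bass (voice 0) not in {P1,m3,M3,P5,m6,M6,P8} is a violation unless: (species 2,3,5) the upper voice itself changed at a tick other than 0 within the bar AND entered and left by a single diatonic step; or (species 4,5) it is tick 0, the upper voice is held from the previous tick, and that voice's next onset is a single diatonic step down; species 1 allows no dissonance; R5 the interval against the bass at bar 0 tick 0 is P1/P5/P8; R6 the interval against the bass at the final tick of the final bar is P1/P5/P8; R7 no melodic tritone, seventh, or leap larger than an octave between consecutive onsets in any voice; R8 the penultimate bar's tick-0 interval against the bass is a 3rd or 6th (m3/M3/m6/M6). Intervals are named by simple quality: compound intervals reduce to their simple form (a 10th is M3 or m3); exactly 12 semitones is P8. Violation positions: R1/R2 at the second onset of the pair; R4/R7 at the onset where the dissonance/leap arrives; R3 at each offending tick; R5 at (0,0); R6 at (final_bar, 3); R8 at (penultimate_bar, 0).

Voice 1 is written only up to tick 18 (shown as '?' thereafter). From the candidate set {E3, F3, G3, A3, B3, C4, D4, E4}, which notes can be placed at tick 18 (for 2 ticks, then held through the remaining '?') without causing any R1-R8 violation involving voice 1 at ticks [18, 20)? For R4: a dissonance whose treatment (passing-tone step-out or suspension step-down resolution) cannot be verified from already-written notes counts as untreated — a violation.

{B3, C4, E3, E4, G3}

E3: legal
F3: violates R4
G3: legal
A3: violates R4
B3: legal
C4: legal
D4: violates R4
E4: legal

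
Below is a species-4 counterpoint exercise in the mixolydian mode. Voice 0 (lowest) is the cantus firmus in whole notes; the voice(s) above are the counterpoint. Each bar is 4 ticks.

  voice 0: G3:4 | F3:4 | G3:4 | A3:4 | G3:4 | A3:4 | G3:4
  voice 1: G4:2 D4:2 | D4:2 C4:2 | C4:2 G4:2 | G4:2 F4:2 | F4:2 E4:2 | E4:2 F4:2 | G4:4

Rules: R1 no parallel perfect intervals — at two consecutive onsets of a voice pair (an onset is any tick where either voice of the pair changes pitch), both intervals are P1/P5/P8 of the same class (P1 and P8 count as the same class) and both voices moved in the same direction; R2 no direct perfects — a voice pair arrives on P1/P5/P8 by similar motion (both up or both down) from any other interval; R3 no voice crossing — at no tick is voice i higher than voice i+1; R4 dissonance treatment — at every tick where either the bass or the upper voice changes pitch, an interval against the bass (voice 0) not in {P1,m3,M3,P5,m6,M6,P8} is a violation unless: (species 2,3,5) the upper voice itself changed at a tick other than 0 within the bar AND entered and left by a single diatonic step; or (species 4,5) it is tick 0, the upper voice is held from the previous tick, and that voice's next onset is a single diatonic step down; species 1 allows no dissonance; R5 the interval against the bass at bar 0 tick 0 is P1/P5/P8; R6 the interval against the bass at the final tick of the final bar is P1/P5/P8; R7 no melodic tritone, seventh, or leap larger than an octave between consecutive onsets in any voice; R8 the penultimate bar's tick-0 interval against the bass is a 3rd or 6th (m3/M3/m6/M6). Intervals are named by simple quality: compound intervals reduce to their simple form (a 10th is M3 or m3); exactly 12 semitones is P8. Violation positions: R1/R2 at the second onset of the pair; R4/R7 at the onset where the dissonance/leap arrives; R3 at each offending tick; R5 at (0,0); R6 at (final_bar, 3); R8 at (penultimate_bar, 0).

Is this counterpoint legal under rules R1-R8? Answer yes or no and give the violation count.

bar 0: v0=G3 v1=G4 (P8)
bar 1: v0=F3 v1=D4 (M6)
bar 2: v0=G3 v1=C4 (P4)
bar 3: v0=A3 v1=G4 (m7)
bar 4: v0=G3 v1=F4 (m7)
bar 5: v0=A3 v1=E4 (P5)
bar 6: v0=G3 v1=G4 (P8)
  R4 @ bar2.0: G3/C4 P4 untreated
  R8 @ bar5.0: penult P5 not 3rd/6th

No (2 violations)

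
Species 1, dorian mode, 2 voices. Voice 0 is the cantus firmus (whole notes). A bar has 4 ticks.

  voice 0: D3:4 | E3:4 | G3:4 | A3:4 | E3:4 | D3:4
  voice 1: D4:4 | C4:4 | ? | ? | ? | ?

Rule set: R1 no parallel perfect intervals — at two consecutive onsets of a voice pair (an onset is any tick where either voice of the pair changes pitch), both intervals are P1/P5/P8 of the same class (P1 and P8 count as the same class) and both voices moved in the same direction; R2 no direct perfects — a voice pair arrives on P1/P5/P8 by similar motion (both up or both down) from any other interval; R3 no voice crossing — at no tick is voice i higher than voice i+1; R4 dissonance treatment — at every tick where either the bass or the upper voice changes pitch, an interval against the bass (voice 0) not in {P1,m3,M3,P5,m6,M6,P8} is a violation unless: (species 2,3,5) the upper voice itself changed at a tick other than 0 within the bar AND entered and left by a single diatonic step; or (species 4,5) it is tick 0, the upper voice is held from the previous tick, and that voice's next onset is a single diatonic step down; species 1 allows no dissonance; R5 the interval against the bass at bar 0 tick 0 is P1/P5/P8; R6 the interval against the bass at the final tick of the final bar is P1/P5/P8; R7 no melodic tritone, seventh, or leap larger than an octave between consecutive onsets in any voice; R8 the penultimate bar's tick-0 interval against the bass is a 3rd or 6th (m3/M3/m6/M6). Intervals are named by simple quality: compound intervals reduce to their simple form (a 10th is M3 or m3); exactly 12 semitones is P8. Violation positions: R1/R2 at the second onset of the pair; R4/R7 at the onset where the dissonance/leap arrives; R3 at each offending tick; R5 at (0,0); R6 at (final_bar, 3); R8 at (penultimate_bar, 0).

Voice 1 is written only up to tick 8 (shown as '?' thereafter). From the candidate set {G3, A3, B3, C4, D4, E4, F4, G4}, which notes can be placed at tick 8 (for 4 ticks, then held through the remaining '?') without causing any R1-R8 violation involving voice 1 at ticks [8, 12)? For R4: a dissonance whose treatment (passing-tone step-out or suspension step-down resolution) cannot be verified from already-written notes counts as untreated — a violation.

{B3, E4, G3}

G3: legal
A3: violates R4
B3: legal
C4: violates R4
D4: violates R2
E4: legal
F4: violates R4
G4: violates R2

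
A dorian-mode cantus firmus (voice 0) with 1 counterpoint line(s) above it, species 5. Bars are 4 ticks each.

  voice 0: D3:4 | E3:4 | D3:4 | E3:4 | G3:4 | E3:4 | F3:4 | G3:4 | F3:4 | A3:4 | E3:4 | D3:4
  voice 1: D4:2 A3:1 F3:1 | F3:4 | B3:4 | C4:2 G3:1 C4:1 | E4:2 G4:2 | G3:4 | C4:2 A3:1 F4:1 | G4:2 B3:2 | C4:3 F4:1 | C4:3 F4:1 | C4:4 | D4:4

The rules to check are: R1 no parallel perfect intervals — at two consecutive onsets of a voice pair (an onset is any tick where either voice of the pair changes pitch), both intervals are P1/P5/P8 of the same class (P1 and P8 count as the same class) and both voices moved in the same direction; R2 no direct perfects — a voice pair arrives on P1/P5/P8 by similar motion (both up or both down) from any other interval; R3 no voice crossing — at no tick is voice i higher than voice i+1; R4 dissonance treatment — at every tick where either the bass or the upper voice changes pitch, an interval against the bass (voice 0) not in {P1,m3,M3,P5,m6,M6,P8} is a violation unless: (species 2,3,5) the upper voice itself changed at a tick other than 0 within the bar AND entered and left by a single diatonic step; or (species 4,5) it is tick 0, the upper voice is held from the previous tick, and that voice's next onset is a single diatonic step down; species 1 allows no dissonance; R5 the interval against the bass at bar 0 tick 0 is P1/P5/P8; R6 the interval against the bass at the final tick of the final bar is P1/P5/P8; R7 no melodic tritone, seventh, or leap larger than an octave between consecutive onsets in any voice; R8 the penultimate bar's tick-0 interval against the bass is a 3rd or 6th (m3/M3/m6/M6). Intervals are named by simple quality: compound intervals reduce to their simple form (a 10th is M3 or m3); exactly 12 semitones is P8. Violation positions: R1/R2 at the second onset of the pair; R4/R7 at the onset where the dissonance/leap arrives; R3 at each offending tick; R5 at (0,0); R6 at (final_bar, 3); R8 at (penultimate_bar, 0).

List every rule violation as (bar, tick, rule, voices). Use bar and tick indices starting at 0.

(1, 0, R4, (0, 1))
(2, 0, R7, (1,))
(6, 0, R2, (0, 1))
(7, 0, R1, (0, 1))

bar 0: v0=D3 v1=D4 downbeat P8
bar 1: v0=E3 v1=F3 downbeat m2
bar 2: v0=D3 v1=B3 downbeat M6
bar 3: v0=E3 v1=C4 downbeat m6
bar 4: v0=G3 v1=E4 downbeat M6
bar 5: v0=E3 v1=G3 downbeat m3
bar 6: v0=F3 v1=C4 downbeat P5
bar 7: v0=G3 v1=G4 downbeat P8
bar 8: v0=F3 v1=C4 downbeat P5
bar 9: v0=A3 v1=C4 downbeat m3
bar 10: v0=E3 v1=C4 downbeat m6
bar 11: v0=D3 v1=D4 downbeat P8
  -> R4 @ bar 1 tick 0 v(0, 1): E3/F3 m2 untreated
  -> R7 @ bar 2 tick 0 v(1,): F3->B3 leap 6st
  -> R2 @ bar 6 tick 0 v(0, 1): E3/G3 m3 -> F3/C4 P5 similar
  -> R1 @ bar 7 tick 0 v(0, 1): F3/F4 P8 -> G3/G4 P8 similar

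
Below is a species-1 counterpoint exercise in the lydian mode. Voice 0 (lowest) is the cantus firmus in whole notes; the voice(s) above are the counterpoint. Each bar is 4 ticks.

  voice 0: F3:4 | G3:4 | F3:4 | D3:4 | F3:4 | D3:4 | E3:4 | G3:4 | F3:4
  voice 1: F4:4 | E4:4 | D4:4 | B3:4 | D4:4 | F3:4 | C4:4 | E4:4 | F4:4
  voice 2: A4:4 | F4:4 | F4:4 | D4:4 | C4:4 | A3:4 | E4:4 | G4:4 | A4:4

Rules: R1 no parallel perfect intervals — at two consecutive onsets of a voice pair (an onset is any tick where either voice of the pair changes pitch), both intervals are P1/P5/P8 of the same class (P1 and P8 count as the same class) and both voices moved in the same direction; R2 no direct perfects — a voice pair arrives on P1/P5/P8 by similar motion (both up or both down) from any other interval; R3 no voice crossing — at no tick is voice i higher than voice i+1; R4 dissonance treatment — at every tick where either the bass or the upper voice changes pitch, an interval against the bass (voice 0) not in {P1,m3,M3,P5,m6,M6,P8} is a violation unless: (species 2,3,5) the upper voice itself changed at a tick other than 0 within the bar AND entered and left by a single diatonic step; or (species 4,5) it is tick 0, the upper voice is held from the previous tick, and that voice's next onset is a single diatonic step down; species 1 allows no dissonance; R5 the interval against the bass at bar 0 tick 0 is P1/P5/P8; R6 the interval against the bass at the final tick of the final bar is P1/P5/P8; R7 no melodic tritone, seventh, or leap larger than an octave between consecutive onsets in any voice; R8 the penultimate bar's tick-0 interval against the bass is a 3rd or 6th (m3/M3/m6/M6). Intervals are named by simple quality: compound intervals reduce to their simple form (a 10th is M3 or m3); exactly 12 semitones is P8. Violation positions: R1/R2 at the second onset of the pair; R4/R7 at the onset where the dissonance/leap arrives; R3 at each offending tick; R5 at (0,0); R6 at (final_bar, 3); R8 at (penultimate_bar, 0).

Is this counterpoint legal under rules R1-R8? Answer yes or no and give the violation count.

No (12 violations)

bar 0: v0=F3 v1=F4 v2=A4 (M3)
bar 1: v0=G3 v1=E4 v2=F4 (m7)
bar 2: v0=F3 v1=D4 v2=F4 (P8)
bar 3: v0=D3 v1=B3 v2=D4 (P8)
bar 4: v0=F3 v1=D4 v2=C4 (P5)
bar 5: v0=D3 v1=F3 v2=A3 (P5)
bar 6: v0=E3 v1=C4 v2=E4 (P8)
bar 7: v0=G3 v1=E4 v2=G4 (P8)
bar 8: v0=F3 v1=F4 v2=A4 (M3)
  R5 @ bar0.0: opens on M3
  R4 @ bar1.0: G3/F4 m7 untreated
  R1 @ bar3.0: F3/F4 P8 -> D3/D4 P8 similar
  R3 @ bar4.0: D4 above C4
  R3 @ bar4.1: D4 above C4
  R3 @ bar4.2: D4 above C4
  R3 @ bar4.3: D4 above C4
  R1 @ bar5.0: F3/C4 P5 -> D3/A3 P5 similar
  R2 @ bar6.0: D3/A3 P5 -> E3/E4 P8 similar
  R1 @ bar7.0: E3/E4 P8 -> G3/G4 P8 similar
  R8 @ bar7.0: penult P8 not 3rd/6th
  R6 @ bar8.3: closes on M3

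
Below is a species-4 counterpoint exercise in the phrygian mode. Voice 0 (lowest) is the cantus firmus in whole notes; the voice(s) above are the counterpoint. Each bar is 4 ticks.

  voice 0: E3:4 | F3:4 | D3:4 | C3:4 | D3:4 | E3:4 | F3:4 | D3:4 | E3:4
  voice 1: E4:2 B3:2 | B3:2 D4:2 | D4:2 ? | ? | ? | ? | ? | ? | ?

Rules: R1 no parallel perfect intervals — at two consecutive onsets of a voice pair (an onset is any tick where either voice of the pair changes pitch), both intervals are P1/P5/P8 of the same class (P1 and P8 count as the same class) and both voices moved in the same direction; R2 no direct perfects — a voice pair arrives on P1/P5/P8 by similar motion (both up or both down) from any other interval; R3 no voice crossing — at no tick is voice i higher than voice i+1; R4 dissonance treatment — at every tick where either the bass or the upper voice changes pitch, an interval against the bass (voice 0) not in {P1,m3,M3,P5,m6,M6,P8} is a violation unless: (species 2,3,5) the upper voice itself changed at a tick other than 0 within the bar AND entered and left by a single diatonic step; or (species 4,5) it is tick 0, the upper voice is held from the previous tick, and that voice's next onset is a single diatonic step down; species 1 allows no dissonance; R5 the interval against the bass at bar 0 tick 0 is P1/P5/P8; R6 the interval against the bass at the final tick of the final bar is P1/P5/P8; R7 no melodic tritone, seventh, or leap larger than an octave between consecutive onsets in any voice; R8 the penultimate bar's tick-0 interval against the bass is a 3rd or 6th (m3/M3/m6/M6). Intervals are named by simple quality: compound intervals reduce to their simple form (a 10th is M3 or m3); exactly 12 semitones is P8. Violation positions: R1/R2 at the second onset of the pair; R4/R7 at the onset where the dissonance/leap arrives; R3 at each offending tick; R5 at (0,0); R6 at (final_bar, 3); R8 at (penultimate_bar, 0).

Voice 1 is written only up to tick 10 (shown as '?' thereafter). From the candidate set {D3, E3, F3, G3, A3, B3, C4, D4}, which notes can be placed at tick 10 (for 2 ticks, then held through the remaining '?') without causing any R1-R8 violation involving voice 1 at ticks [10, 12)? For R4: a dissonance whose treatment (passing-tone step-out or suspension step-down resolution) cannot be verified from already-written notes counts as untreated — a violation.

D3: legal
E3: violates R4,R7
F3: legal
G3: violates R4
A3: legal
B3: legal
C4: violates R4
D4: legal

{A3, B3, D3, D4, F3}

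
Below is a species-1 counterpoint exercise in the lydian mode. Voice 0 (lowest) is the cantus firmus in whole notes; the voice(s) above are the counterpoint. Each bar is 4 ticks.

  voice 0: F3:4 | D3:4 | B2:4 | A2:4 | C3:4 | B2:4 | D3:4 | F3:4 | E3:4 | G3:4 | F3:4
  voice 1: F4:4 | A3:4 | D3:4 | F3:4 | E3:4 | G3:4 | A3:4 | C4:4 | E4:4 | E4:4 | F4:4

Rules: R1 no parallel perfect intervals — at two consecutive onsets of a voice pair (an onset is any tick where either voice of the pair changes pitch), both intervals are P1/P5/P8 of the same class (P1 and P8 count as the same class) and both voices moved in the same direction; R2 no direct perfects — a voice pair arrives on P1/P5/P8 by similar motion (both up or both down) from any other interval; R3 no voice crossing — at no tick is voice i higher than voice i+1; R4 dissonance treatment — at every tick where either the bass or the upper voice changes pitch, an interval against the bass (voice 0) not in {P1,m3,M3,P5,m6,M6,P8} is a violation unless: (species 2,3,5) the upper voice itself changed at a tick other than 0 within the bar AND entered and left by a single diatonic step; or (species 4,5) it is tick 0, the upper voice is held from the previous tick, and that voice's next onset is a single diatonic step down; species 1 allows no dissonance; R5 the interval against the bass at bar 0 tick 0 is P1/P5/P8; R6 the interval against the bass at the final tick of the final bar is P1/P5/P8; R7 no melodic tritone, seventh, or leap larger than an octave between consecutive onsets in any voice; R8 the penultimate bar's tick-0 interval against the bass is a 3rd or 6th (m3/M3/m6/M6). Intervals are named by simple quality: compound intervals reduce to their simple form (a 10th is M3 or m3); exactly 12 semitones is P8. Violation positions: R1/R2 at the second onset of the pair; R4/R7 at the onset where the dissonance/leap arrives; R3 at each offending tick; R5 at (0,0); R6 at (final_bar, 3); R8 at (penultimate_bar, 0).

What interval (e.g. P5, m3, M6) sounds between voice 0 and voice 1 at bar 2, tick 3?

voice 0=B2 voice 1=D3 -> m3

m3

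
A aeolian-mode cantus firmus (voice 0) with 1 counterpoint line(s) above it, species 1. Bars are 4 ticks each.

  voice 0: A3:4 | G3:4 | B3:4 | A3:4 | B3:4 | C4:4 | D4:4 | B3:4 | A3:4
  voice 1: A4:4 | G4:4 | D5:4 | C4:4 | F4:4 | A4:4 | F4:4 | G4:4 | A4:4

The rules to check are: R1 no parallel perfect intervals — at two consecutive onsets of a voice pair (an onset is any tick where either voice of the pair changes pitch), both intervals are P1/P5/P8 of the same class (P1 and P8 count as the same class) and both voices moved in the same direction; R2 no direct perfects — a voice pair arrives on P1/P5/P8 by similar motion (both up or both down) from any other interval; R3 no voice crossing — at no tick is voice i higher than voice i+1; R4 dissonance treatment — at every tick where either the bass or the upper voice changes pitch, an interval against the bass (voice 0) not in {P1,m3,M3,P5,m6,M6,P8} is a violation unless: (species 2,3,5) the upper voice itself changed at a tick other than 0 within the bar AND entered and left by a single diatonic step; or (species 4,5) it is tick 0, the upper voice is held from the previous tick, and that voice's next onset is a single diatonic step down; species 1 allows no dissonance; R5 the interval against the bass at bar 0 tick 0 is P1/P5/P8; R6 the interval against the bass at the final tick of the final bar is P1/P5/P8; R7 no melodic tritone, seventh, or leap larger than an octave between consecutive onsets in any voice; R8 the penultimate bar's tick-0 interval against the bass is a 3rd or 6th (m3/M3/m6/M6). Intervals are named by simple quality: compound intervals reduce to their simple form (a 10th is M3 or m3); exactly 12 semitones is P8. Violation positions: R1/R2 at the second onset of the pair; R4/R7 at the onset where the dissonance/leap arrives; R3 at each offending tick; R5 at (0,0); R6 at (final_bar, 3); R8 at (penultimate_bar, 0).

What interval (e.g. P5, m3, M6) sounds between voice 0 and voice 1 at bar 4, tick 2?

TT

voice 0=B3 voice 1=F4 -> TT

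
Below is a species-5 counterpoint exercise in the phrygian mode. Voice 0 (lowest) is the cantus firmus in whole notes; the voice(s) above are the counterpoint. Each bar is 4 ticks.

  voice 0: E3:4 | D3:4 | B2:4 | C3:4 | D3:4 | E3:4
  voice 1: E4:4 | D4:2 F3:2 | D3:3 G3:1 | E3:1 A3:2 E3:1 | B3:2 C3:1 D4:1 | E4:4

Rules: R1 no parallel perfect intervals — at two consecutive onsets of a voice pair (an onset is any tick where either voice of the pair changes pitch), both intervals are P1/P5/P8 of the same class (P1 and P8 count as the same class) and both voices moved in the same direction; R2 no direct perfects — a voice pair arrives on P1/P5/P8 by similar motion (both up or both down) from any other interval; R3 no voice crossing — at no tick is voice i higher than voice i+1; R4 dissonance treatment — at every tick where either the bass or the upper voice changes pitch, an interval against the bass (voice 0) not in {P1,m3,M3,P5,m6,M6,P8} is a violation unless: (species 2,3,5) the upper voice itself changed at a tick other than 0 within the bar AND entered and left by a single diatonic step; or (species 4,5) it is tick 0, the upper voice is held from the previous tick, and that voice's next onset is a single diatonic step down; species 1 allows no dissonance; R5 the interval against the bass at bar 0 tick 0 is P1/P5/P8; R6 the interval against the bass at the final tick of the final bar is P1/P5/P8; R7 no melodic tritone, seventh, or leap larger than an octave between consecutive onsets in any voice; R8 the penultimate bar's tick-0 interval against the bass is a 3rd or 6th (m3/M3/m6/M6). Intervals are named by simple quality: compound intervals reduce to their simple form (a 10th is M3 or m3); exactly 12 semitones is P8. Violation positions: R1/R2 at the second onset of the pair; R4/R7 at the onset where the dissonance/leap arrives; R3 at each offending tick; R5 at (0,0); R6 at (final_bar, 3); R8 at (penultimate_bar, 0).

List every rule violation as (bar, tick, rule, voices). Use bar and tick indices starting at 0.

(1, 0, R1, (0, 1))
(4, 2, R3, (0, 1))
(4, 2, R4, (0, 1))
(4, 2, R7, (1,))
(4, 3, R7, (1,))
(5, 0, R1, (0, 1))

bar 0: v0=E3 v1=E4 downbeat P8
bar 1: v0=D3 v1=D4 downbeat P8
bar 2: v0=B2 v1=D3 downbeat m3
bar 3: v0=C3 v1=E3 downbeat M3
bar 4: v0=D3 v1=B3 downbeat M6
bar 5: v0=E3 v1=E4 downbeat P8
  -> R1 @ bar 1 tick 0 v(0, 1): E3/E4 P8 -> D3/D4 P8 similar
  -> R3 @ bar 4 tick 2 v(0, 1): D3 above C3
  -> R4 @ bar 4 tick 2 v(0, 1): D3/C3 M2 untreated
  -> R7 @ bar 4 tick 2 v(1,): B3->C3 leap 11st
  -> R7 @ bar 4 tick 3 v(1,): C3->D4 leap 14st
  -> R1 @ bar 5 tick 0 v(0, 1): D3/D4 P8 -> E3/E4 P8 similar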